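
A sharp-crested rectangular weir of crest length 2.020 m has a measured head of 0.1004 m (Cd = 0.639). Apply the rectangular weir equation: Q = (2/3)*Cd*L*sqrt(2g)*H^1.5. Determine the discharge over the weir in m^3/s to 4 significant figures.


Q = (2/3)*0.639*2.020*sqrt(2*9.81)*0.1004^1.5 = 0.1213 m^3/s
Therefore the discharge over the weir = 0.1213 m^3/s.


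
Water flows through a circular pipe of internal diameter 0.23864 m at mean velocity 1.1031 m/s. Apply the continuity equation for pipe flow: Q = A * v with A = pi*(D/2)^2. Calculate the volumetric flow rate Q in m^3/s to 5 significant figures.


A = pi*(0.23864/2)^2 = 0.04472768 m^2
Q = 0.04472768 * 1.1031 = 0.049339 m^3/s
Therefore the volumetric flow rate Q = 0.049339 m^3/s.


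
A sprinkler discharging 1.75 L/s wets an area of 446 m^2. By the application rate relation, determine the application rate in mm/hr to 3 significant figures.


Approach: apply the application rate relation, rate = (Q/A)*3600.
rate = (1.75 / 446) * 3600 = 14.1 mm/hr
Therefore the application rate = 14.1 mm/hr.


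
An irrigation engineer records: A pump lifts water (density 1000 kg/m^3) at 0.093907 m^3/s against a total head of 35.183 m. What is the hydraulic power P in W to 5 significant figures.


Approach: apply the hydraulic power relation, P = rho*g*Q*H.
P = 1000 * 9.81 * 0.093907 * 35.183 = 32412 W
Therefore the hydraulic power P = 32412 W.


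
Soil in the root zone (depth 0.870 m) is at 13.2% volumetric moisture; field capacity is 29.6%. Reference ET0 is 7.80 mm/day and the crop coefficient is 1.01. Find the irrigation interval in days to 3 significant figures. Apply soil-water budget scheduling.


Approach: apply soil-water budget scheduling, SMD = (FC-theta)/100*depth*1000; ETc = ET0*Kc; interval = SMD/ETc.
Step 1 — soil moisture deficit:
  SMD = (29.6 - 13.2)/100 * 0.870 * 1000 = 142.68 mm
Step 2 — daily crop ET (ETc = ET0*Kc):
  ETc = 7.80 * 1.01 = 7.8780 mm/day
Step 3 — irrigation interval (SMD/ETc):
  interval = 142.68 / 7.8780 = 18.1 days
Therefore the irrigation interval = 18.1 days.


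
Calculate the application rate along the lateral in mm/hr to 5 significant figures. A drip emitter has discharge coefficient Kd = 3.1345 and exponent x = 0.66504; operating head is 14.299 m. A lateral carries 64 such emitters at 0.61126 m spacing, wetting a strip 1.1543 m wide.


Approach: apply the emitter equation with a lateral mass balance, q = Kd*h^x; Q = n*q; rate = Q/(n*spacing*width).
Step 1 — single emitter flow (q = Kd*h^x):
  q = 3.1345 * 14.299^0.66504 = 18.38623 L/hr
Step 2 — total lateral flow: Q = 64 * 18.38623 = 1176.719 L/hr
Step 3 — wetted area: A = 64 * 0.61126 * 1.1543 = 45.15695 m^2
Step 4 — application rate: Q/A = 1176.719/45.15695 = 26.058 mm/hr
Therefore the application rate along the lateral = 26.058 mm/hr.


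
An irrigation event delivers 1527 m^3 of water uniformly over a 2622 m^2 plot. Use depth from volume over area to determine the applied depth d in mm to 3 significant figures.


Approach: apply depth from volume over area, d = (V/A)*1000.
d = (1527 / 2622) * 1000 = 582 mm
Therefore the applied depth d = 582 mm.


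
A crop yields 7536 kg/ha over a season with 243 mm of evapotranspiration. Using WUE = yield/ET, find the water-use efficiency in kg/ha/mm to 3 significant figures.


WUE = 7536 / 243 = 31.0 kg/ha/mm
Therefore the water-use efficiency = 31.0 kg/ha/mm.


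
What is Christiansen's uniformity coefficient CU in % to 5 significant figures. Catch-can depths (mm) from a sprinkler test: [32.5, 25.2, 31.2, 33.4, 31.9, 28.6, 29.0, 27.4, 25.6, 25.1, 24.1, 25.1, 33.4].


Approach: apply Christiansen's uniformity coefficient, CU = (1 - mean_abs_deviation/mean)*100.
mean = 28.65385 mm
mean |d_i - mean| = 2.996450 mm
CU = (1 - 2.996450/28.65385)*100 = 89.543 %
Therefore Christiansen's uniformity coefficient CU = 89.543 %.


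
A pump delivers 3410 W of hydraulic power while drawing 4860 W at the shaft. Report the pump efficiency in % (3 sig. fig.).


Approach: apply the efficiency ratio, eta = (P_out/P_in)*100.
eta = (3410 / 4860) * 100 = 70.2 %
Therefore the pump efficiency = 70.2 %.


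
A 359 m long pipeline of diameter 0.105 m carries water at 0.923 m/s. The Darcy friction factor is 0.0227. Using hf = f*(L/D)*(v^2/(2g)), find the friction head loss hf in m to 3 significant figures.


hf = 0.0227 * (359/0.105) * (0.923^2 / (2*9.81))
hf = 3.37 m
Therefore the friction head loss hf = 3.37 m.


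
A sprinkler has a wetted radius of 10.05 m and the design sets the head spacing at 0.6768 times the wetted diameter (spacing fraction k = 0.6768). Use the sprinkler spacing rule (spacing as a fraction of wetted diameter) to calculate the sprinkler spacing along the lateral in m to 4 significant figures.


Approach: apply the sprinkler spacing rule (spacing as a fraction of wetted diameter), S = k*(2*R).
S = 0.6768 * (2 * 10.05) = 13.60 m
Therefore the sprinkler spacing along the lateral = 13.60 m.


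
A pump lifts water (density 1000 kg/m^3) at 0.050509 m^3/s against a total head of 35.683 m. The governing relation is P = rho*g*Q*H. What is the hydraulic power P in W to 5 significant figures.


P = 1000 * 9.81 * 0.050509 * 35.683 = 17681 W
Therefore the hydraulic power P = 17681 W.


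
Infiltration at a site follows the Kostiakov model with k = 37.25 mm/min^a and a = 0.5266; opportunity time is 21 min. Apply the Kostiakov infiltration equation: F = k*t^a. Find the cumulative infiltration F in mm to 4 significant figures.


F = 37.25 * 21^0.5266 = 185.1 mm
Therefore the cumulative infiltration F = 185.1 mm.


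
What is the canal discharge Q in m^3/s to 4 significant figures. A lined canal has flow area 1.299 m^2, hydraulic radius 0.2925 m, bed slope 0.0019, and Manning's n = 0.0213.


Approach: apply Manning's equation, Q = (1/n)*A*R^(2/3)*S^(1/2).
Q = (1/0.0213) * 1.299 * 0.2925^(2/3) * 0.0019^(1/2) = 1.171 m^3/s
Therefore the canal discharge Q = 1.171 m^3/s.


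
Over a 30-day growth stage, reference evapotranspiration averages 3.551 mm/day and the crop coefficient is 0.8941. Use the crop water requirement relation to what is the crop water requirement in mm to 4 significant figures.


Approach: apply the crop water requirement relation, CWR = ET0 * Kc * days.
CWR = 3.551 * 0.8941 * 30 = 95.25 mm
Therefore the crop water requirement = 95.25 mm.


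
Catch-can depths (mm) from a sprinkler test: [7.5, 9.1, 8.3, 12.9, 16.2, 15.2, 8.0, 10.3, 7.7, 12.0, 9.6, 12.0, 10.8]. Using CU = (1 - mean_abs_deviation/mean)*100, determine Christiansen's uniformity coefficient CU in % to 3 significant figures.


mean = 10.738 mm
mean |d_i - mean| = 2.2568 mm
CU = (1 - 2.2568/10.738)*100 = 79.0 %
Therefore Christiansen's uniformity coefficient CU = 79.0 %.


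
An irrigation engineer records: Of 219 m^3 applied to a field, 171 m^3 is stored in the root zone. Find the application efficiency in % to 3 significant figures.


Approach: apply the application efficiency ratio, Ea = (stored/applied)*100.
Ea = (171/219)*100 = 78.1 %
Therefore the application efficiency = 78.1 %.


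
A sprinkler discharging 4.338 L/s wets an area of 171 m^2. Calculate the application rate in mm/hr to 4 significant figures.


Approach: apply the application rate relation, rate = (Q/A)*3600.
rate = (4.338 / 171) * 3600 = 91.33 mm/hr
Therefore the application rate = 91.33 mm/hr.


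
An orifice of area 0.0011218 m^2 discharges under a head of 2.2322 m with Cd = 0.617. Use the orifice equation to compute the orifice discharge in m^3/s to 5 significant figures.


Approach: apply the orifice equation, Q = Cd*A*sqrt(2*g*h).
Q = 0.617 * 0.0011218 * sqrt(2*9.81*2.2322) = 0.0045805 m^3/s
Therefore the orifice discharge = 0.0045805 m^3/s.


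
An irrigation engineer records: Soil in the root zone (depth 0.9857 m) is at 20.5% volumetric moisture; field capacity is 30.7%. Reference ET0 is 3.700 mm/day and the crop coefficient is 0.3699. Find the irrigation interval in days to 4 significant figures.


Approach: apply soil-water budget scheduling, SMD = (FC-theta)/100*depth*1000; ETc = ET0*Kc; interval = SMD/ETc.
Step 1 — soil moisture deficit:
  SMD = (30.7 - 20.5)/100 * 0.9857 * 1000 = 100.541 mm
Step 2 — daily crop ET (ETc = ET0*Kc):
  ETc = 3.700 * 0.3699 = 1.36863 mm/day
Step 3 — irrigation interval (SMD/ETc):
  interval = 100.541 / 1.36863 = 73.46 days
Therefore the irrigation interval = 73.46 days.


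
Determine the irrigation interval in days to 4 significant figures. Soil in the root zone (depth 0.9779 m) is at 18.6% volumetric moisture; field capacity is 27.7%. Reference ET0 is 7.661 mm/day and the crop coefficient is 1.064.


Approach: apply soil-water budget scheduling, SMD = (FC-theta)/100*depth*1000; ETc = ET0*Kc; interval = SMD/ETc.
Step 1 — soil moisture deficit:
  SMD = (27.7 - 18.6)/100 * 0.9779 * 1000 = 88.9889 mm
Step 2 — daily crop ET (ETc = ET0*Kc):
  ETc = 7.661 * 1.064 = 8.15130 mm/day
Step 3 — irrigation interval (SMD/ETc):
  interval = 88.9889 / 8.15130 = 10.92 days
Therefore the irrigation interval = 10.92 days.


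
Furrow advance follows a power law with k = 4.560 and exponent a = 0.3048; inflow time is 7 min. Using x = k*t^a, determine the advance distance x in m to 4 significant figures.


x = 4.560 * 7^0.3048 = 8.252 m
Therefore the advance distance x = 8.252 m.


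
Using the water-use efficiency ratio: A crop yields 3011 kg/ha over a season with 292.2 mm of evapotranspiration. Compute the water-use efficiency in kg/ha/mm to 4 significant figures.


Approach: apply the water-use efficiency ratio, WUE = yield/ET.
WUE = 3011 / 292.2 = 10.30 kg/ha/mm
Therefore the water-use efficiency = 10.30 kg/ha/mm.


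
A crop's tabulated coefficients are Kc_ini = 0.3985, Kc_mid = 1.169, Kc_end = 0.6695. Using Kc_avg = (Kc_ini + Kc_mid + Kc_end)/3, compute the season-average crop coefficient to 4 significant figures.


Kc_avg = (0.3985 + 1.169 + 0.6695)/3 = 0.7457
Therefore the season-average crop coefficient = 0.7457.


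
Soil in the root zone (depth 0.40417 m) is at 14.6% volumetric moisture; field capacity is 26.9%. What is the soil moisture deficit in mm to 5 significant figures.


Approach: apply the soil moisture deficit relation, SMD = (FC - theta)/100 * depth * 1000.
SMD = (26.9 - 14.6)/100 * 0.40417 * 1000 = 49.713 mm
Therefore the soil moisture deficit = 49.713 mm.


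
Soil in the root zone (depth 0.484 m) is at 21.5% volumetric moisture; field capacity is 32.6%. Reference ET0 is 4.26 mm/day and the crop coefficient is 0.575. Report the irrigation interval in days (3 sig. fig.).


Approach: apply soil-water budget scheduling, SMD = (FC-theta)/100*depth*1000; ETc = ET0*Kc; interval = SMD/ETc.
Step 1 — soil moisture deficit:
  SMD = (32.6 - 21.5)/100 * 0.484 * 1000 = 53.724 mm
Step 2 — daily crop ET (ETc = ET0*Kc):
  ETc = 4.26 * 0.575 = 2.4495 mm/day
Step 3 — irrigation interval (SMD/ETc):
  interval = 53.724 / 2.4495 = 21.9 days
Therefore the irrigation interval = 21.9 days.


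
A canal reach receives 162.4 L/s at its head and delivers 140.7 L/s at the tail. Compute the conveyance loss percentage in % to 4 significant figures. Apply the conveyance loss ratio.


Approach: apply the conveyance loss ratio, loss% = ((Q_head - Q_tail)/Q_head)*100.
loss = ((162.4 - 140.7)/162.4)*100 = 13.36 %
Therefore the conveyance loss percentage = 13.36 %.


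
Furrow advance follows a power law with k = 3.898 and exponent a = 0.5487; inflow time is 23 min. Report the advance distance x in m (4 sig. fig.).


Approach: apply the power-law advance function, x = k*t^a.
x = 3.898 * 23^0.5487 = 21.78 m
Therefore the advance distance x = 21.78 m.


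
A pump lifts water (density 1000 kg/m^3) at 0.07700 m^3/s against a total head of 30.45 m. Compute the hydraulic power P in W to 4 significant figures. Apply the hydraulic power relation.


Approach: apply the hydraulic power relation, P = rho*g*Q*H.
P = 1000 * 9.81 * 0.07700 * 30.45 = 23000 W
Therefore the hydraulic power P = 23000 W.


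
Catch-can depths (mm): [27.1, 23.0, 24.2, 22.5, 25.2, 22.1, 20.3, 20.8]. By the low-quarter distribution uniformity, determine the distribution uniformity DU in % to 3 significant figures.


Approach: apply the low-quarter distribution uniformity, DU = (mean of lowest quarter of readings / overall mean)*100.
sorted lowest 2 of 8: [20.3, 20.8] -> mean = 20.550 mm
overall mean = 23.150 mm
DU = (20.550/23.150)*100 = 88.8 %
Therefore the distribution uniformity DU = 88.8 %.


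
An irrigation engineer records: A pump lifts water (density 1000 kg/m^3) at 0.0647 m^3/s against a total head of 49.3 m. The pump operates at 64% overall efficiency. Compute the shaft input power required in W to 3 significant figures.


Approach: apply hydraulic power then efficiency conversion, P = rho*g*Q*H; P_in = P/eta.
Step 1 — hydraulic power (P = rho*g*Q*H):
  P = 1000 * 9.81 * 0.0647 * 49.3 = 31291 W
Step 2 — input power: P_in = P/eta = 31291 / 0.64 = 48900 W
Therefore the shaft input power required = 48900 W.


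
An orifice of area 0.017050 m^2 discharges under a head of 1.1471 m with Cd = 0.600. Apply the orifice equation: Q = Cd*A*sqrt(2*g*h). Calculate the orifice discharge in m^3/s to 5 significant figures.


Q = 0.600 * 0.017050 * sqrt(2*9.81*1.1471) = 0.048532 m^3/s
Therefore the orifice discharge = 0.048532 m^3/s.


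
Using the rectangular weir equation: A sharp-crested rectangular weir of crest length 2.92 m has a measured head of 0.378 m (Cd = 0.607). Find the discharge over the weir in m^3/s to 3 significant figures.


Approach: apply the rectangular weir equation, Q = (2/3)*Cd*L*sqrt(2g)*H^1.5.
Q = (2/3)*0.607*2.92*sqrt(2*9.81)*0.378^1.5 = 1.22 m^3/s
Therefore the discharge over the weir = 1.22 m^3/s.


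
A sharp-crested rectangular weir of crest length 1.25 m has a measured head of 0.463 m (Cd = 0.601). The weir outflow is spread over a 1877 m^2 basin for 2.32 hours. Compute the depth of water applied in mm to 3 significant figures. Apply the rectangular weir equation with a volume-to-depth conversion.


Approach: apply the rectangular weir equation with a volume-to-depth conversion, Q = (2/3)*Cd*L*sqrt(2g)*H^1.5; d = Q*t/A * 1000.
Step 1 — weir discharge:
  Q = (2/3)*0.601*1.25*sqrt(2*9.81)*0.463^1.5 = 0.69890 m^3/s
Step 2 — volume: V = 0.69890 * 2.32*3600 = 5837.2 m^3
Step 3 — depth: d = V/A * 1000 = 5837.2/1877 * 1000 = 3110 mm
Therefore the depth of water applied = 3110 mm.


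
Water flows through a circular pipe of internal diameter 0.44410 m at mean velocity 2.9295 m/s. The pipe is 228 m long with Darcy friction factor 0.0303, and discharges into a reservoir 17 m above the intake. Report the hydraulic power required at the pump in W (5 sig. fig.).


Approach: apply continuity + Darcy-Weisbach + hydraulic power, Q = A*v; hf = f*(L/D)*(v^2/(2g)); H = static + hf; P = rho*g*Q*H.
Step 1 — flow rate (continuity, Q = A*v):
  A = pi*(0.44410/2)^2 = 0.1549000 m^2
  Q = 0.1549000 * 2.9295 = 0.4537796 m^3/s
Step 2 — friction head loss (Darcy-Weisbach):
  hf = 0.0303 * (228/0.44410) * (2.9295^2 / (2*9.81))
  hf = 6.804320 m
Step 3 — total head: H = 17 + 6.804320 = 23.80432 m
Step 4 — hydraulic power (P = rho*g*Q*H):
  P = 1000 * 9.81 * 0.4537796 * 23.80432 = 105970 W
Therefore the hydraulic power required at the pump = 105970 W.


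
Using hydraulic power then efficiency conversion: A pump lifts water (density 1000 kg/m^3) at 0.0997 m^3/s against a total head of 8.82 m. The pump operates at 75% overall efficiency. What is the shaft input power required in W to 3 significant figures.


Approach: apply hydraulic power then efficiency conversion, P = rho*g*Q*H; P_in = P/eta.
Step 1 — hydraulic power (P = rho*g*Q*H):
  P = 1000 * 9.81 * 0.0997 * 8.82 = 8626.5 W
Step 2 — input power: P_in = P/eta = 8626.5 / 0.75 = 11500 W
Therefore the shaft input power required = 11500 W.


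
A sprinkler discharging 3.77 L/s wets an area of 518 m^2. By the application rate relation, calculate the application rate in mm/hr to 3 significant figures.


Approach: apply the application rate relation, rate = (Q/A)*3600.
rate = (3.77 / 518) * 3600 = 26.2 mm/hr
Therefore the application rate = 26.2 mm/hr.


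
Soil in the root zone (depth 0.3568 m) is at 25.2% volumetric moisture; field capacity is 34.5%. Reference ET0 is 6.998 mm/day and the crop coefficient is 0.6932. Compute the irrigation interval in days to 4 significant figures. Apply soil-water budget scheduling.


Approach: apply soil-water budget scheduling, SMD = (FC-theta)/100*depth*1000; ETc = ET0*Kc; interval = SMD/ETc.
Step 1 — soil moisture deficit:
  SMD = (34.5 - 25.2)/100 * 0.3568 * 1000 = 33.1824 mm
Step 2 — daily crop ET (ETc = ET0*Kc):
  ETc = 6.998 * 0.6932 = 4.85101 mm/day
Step 3 — irrigation interval (SMD/ETc):
  interval = 33.1824 / 4.85101 = 6.840 days
Therefore the irrigation interval = 6.840 days.


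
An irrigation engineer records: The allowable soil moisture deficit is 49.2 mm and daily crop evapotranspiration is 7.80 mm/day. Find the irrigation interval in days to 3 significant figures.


Approach: apply the irrigation interval relation, interval = SMD / ETc.
interval = 49.2 / 7.80 = 6.31 days
Therefore the irrigation interval = 6.31 days.


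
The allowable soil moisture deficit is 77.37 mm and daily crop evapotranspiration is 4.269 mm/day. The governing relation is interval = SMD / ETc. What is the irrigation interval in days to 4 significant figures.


interval = 77.37 / 4.269 = 18.12 days
Therefore the irrigation interval = 18.12 days.


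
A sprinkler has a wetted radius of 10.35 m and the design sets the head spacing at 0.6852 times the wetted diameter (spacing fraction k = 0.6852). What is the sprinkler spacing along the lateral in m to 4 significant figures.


Approach: apply the sprinkler spacing rule (spacing as a fraction of wetted diameter), S = k*(2*R).
S = 0.6852 * (2 * 10.35) = 14.18 m
Therefore the sprinkler spacing along the lateral = 14.18 m.


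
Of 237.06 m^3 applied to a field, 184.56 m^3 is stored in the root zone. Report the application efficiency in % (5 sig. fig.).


Approach: apply the application efficiency ratio, Ea = (stored/applied)*100.
Ea = (184.56/237.06)*100 = 77.854 %
Therefore the application efficiency = 77.854 %.


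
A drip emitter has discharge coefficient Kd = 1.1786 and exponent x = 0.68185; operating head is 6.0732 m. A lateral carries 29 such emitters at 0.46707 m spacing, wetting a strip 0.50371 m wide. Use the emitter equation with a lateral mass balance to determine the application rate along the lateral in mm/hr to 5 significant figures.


Approach: apply the emitter equation with a lateral mass balance, q = Kd*h^x; Q = n*q; rate = Q/(n*spacing*width).
Step 1 — single emitter flow (q = Kd*h^x):
  q = 1.1786 * 6.0732^0.68185 = 4.032178 L/hr
Step 2 — total lateral flow: Q = 29 * 4.032178 = 116.9332 L/hr
Step 3 — wetted area: A = 29 * 0.46707 * 0.50371 = 6.822767 m^2
Step 4 — application rate: Q/A = 116.9332/6.822767 = 17.139 mm/hr
Therefore the application rate along the lateral = 17.139 mm/hr.


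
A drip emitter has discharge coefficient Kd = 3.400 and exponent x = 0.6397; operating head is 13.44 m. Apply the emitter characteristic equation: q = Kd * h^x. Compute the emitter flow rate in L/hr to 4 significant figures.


q = 3.400 * 13.44^0.6397 = 17.92 L/hr
Therefore the emitter flow rate = 17.92 L/hr.


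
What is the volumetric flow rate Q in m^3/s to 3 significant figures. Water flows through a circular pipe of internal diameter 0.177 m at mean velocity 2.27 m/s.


Approach: apply the continuity equation for pipe flow, Q = A * v with A = pi*(D/2)^2.
A = pi*(0.177/2)^2 = 0.024606 m^2
Q = 0.024606 * 2.27 = 0.0559 m^3/s
Therefore the volumetric flow rate Q = 0.0559 m^3/s.


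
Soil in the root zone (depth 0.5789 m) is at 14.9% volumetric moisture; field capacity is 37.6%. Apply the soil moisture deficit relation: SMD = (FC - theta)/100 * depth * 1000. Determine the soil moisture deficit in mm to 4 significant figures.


SMD = (37.6 - 14.9)/100 * 0.5789 * 1000 = 131.4 mm
Therefore the soil moisture deficit = 131.4 mm.


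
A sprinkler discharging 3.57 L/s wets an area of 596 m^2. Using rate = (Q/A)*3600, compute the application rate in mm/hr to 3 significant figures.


rate = (3.57 / 596) * 3600 = 21.6 mm/hr
Therefore the application rate = 21.6 mm/hr.


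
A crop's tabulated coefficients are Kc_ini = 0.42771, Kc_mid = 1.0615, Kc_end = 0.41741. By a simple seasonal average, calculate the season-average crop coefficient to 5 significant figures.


Approach: apply a simple seasonal average, Kc_avg = (Kc_ini + Kc_mid + Kc_end)/3.
Kc_avg = (0.42771 + 1.0615 + 0.41741)/3 = 0.63554
Therefore the season-average crop coefficient = 0.63554.


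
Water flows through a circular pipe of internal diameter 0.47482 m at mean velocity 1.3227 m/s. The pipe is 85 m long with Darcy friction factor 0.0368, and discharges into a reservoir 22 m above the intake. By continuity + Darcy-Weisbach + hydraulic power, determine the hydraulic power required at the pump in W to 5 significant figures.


Approach: apply continuity + Darcy-Weisbach + hydraulic power, Q = A*v; hf = f*(L/D)*(v^2/(2g)); H = static + hf; P = rho*g*Q*H.
Step 1 — flow rate (continuity, Q = A*v):
  A = pi*(0.47482/2)^2 = 0.1770712 m^2
  Q = 0.1770712 * 1.3227 = 0.2342121 m^3/s
Step 2 — friction head loss (Darcy-Weisbach):
  hf = 0.0368 * (85/0.47482) * (1.3227^2 / (2*9.81))
  hf = 0.5874372 m
Step 3 — total head: H = 22 + 0.5874372 = 22.58744 m
Step 4 — hydraulic power (P = rho*g*Q*H):
  P = 1000 * 9.81 * 0.2342121 * 22.58744 = 51897 W
Therefore the hydraulic power required at the pump = 51897 W.


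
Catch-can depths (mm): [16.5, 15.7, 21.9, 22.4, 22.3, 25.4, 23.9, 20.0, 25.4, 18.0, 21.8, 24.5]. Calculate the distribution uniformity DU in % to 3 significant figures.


Approach: apply the low-quarter distribution uniformity, DU = (mean of lowest quarter of readings / overall mean)*100.
sorted lowest 3 of 12: [15.7, 16.5, 18.0] -> mean = 16.733 mm
overall mean = 21.483 mm
DU = (16.733/21.483)*100 = 77.9 %
Therefore the distribution uniformity DU = 77.9 %.


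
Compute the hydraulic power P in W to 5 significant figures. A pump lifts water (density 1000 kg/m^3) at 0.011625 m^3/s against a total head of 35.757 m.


Approach: apply the hydraulic power relation, P = rho*g*Q*H.
P = 1000 * 9.81 * 0.011625 * 35.757 = 4077.8 W
Therefore the hydraulic power P = 4077.8 W.


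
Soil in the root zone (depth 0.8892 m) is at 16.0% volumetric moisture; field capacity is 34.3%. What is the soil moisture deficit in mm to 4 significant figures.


Approach: apply the soil moisture deficit relation, SMD = (FC - theta)/100 * depth * 1000.
SMD = (34.3 - 16.0)/100 * 0.8892 * 1000 = 162.7 mm
Therefore the soil moisture deficit = 162.7 mm.


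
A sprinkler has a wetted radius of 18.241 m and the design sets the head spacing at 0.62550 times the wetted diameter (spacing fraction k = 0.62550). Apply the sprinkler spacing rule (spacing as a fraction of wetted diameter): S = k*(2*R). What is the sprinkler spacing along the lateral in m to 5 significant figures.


S = 0.62550 * (2 * 18.241) = 22.819 m
Therefore the sprinkler spacing along the lateral = 22.819 m.


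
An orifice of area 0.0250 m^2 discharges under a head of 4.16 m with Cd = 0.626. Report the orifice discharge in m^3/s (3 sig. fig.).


Approach: apply the orifice equation, Q = Cd*A*sqrt(2*g*h).
Q = 0.626 * 0.0250 * sqrt(2*9.81*4.16) = 0.141 m^3/s
Therefore the orifice discharge = 0.141 m^3/s.


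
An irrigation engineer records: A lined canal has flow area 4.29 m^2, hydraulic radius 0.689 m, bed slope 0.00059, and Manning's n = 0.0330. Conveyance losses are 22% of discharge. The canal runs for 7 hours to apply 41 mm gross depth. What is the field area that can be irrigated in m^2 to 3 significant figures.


Approach: apply Manning's equation with a conveyance and depth budget, Q = (1/n)*A*R^(2/3)*S^(1/2); Q_field = Q*(1-loss); Area = Q_field*t/(d/1000).
Step 1 — canal discharge (Manning's equation):
  Q = (1/0.0330) * 4.29 * 0.689^(2/3) * 0.00059^(1/2) = 2.4633 m^3/s
Step 2 — delivered flow: Q_field = 2.4633*(1 - 22/100) = 1.9214 m^3/s
Step 3 — volume delivered: V = 1.9214 * 7*3600 = 48418 m^3
Step 4 — area served: A = V / (depth/1000) = 48418 / 0.041 = 1180000 m^2
Therefore the field area that can be irrigated = 1180000 m^2.


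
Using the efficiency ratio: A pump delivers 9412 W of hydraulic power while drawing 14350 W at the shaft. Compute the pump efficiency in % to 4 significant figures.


Approach: apply the efficiency ratio, eta = (P_out/P_in)*100.
eta = (9412 / 14350) * 100 = 65.59 %
Therefore the pump efficiency = 65.59 %.


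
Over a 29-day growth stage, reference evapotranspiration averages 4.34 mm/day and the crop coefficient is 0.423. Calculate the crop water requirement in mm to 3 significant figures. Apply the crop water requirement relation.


Approach: apply the crop water requirement relation, CWR = ET0 * Kc * days.
CWR = 4.34 * 0.423 * 29 = 53.2 mm
Therefore the crop water requirement = 53.2 mm.


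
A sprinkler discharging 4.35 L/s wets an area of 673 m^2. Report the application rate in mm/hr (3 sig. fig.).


Approach: apply the application rate relation, rate = (Q/A)*3600.
rate = (4.35 / 673) * 3600 = 23.3 mm/hr
Therefore the application rate = 23.3 mm/hr.


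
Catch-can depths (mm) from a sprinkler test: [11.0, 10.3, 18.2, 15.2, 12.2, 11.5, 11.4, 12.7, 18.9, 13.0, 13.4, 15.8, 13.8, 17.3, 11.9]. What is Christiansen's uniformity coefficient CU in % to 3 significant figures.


Approach: apply Christiansen's uniformity coefficient, CU = (1 - mean_abs_deviation/mean)*100.
mean = 13.773 mm
mean |d_i - mean| = 2.2080 mm
CU = (1 - 2.2080/13.773)*100 = 84.0 %
Therefore Christiansen's uniformity coefficient CU = 84.0 %.


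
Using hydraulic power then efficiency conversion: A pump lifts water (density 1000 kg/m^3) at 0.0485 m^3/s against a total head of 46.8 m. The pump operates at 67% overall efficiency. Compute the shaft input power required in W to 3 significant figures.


Approach: apply hydraulic power then efficiency conversion, P = rho*g*Q*H; P_in = P/eta.
Step 1 — hydraulic power (P = rho*g*Q*H):
  P = 1000 * 9.81 * 0.0485 * 46.8 = 22267 W
Step 2 — input power: P_in = P/eta = 22267 / 0.67 = 33200 W
Therefore the shaft input power required = 33200 W.


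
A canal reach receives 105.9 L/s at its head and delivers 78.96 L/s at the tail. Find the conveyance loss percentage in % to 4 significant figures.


Approach: apply the conveyance loss ratio, loss% = ((Q_head - Q_tail)/Q_head)*100.
loss = ((105.9 - 78.96)/105.9)*100 = 25.44 %
Therefore the conveyance loss percentage = 25.44 %.


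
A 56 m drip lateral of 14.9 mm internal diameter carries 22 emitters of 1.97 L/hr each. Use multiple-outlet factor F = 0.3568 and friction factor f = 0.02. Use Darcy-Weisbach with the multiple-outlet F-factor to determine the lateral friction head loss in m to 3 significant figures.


Approach: apply Darcy-Weisbach with the multiple-outlet F-factor, Q = n*q/(3600*1000) m^3/s; v = Q/A; hf = F*f*(L/D)*(v^2/(2g)).
Q = 22*1.97/(3600*1000) = 1.2039e-05 m^3/s
A = pi*(14.9e-3/2)^2 = 1.7437e-04 m^2, so v = Q/A = 0.069044 m/s
hf = 0.3568*0.02*(56/0.0149)*(0.069044^2/(2*9.81)) = 0.00652 m
Therefore the lateral friction head loss = 0.00652 m.


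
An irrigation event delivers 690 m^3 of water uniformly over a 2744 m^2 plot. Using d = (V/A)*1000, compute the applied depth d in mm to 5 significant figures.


d = (690 / 2744) * 1000 = 251.46 mm
Therefore the applied depth d = 251.46 mm.


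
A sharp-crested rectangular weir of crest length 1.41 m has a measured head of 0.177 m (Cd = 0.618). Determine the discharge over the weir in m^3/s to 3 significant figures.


Approach: apply the rectangular weir equation, Q = (2/3)*Cd*L*sqrt(2g)*H^1.5.
Q = (2/3)*0.618*1.41*sqrt(2*9.81)*0.177^1.5 = 0.192 m^3/s
Therefore the discharge over the weir = 0.192 m^3/s.


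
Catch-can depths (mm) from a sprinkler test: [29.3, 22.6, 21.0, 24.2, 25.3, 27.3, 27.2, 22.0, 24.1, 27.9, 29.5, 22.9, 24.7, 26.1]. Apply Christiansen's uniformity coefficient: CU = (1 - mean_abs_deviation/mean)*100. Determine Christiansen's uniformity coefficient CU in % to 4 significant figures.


mean = 25.2929 mm
mean |d_i - mean| = 2.22143 mm
CU = (1 - 2.22143/25.2929)*100 = 91.22 %
Therefore Christiansen's uniformity coefficient CU = 91.22 %.


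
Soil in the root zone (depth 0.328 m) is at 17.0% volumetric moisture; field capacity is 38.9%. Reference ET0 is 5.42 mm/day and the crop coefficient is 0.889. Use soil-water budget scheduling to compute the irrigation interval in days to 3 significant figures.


Approach: apply soil-water budget scheduling, SMD = (FC-theta)/100*depth*1000; ETc = ET0*Kc; interval = SMD/ETc.
Step 1 — soil moisture deficit:
  SMD = (38.9 - 17.0)/100 * 0.328 * 1000 = 71.832 mm
Step 2 — daily crop ET (ETc = ET0*Kc):
  ETc = 5.42 * 0.889 = 4.8184 mm/day
Step 3 — irrigation interval (SMD/ETc):
  interval = 71.832 / 4.8184 = 14.9 days
Therefore the irrigation interval = 14.9 days.


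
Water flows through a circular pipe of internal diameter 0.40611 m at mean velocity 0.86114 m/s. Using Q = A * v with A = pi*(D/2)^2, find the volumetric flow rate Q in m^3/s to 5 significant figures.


A = pi*(0.40611/2)^2 = 0.1295321 m^2
Q = 0.1295321 * 0.86114 = 0.11155 m^3/s
Therefore the volumetric flow rate Q = 0.11155 m^3/s.


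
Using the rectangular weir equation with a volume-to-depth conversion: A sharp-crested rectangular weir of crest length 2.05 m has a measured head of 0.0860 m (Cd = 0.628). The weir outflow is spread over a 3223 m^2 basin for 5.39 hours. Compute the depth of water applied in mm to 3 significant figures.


Approach: apply the rectangular weir equation with a volume-to-depth conversion, Q = (2/3)*Cd*L*sqrt(2g)*H^1.5; d = Q*t/A * 1000.
Step 1 — weir discharge:
  Q = (2/3)*0.628*2.05*sqrt(2*9.81)*0.0860^1.5 = 0.095878 m^3/s
Step 2 — volume: V = 0.095878 * 5.39*3600 = 1860.4 m^3
Step 3 — depth: d = V/A * 1000 = 1860.4/3223 * 1000 = 577 mm
Therefore the depth of water applied = 577 mm.


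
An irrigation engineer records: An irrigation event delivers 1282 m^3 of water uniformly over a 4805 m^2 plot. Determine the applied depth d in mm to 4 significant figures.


Approach: apply depth from volume over area, d = (V/A)*1000.
d = (1282 / 4805) * 1000 = 266.8 mm
Therefore the applied depth d = 266.8 mm.


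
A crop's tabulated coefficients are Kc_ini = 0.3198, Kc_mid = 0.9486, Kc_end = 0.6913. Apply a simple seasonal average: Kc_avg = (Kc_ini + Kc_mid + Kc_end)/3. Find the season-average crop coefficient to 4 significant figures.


Kc_avg = (0.3198 + 0.9486 + 0.6913)/3 = 0.6532
Therefore the season-average crop coefficient = 0.6532.


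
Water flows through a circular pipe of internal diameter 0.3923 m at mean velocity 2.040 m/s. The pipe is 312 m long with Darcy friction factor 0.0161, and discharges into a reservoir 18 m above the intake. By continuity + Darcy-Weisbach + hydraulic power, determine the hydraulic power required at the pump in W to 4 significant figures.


Approach: apply continuity + Darcy-Weisbach + hydraulic power, Q = A*v; hf = f*(L/D)*(v^2/(2g)); H = static + hf; P = rho*g*Q*H.
Step 1 — flow rate (continuity, Q = A*v):
  A = pi*(0.3923/2)^2 = 0.120872 m^2
  Q = 0.120872 * 2.040 = 0.246579 m^3/s
Step 2 — friction head loss (Darcy-Weisbach):
  hf = 0.0161 * (312/0.3923) * (2.040^2 / (2*9.81))
  hf = 2.71596 m
Step 3 — total head: H = 18 + 2.71596 = 20.7160 m
Step 4 — hydraulic power (P = rho*g*Q*H):
  P = 1000 * 9.81 * 0.246579 * 20.7160 = 50110 W
Therefore the hydraulic power required at the pump = 50110 W.


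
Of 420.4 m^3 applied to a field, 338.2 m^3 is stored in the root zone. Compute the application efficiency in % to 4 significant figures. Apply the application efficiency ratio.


Approach: apply the application efficiency ratio, Ea = (stored/applied)*100.
Ea = (338.2/420.4)*100 = 80.45 %
Therefore the application efficiency = 80.45 %.


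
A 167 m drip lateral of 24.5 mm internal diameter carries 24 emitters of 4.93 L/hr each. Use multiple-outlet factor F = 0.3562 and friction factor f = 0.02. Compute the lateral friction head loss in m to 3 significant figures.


Approach: apply Darcy-Weisbach with the multiple-outlet F-factor, Q = n*q/(3600*1000) m^3/s; v = Q/A; hf = F*f*(L/D)*(v^2/(2g)).
Q = 24*4.93/(3600*1000) = 3.2867e-05 m^3/s
A = pi*(24.5e-3/2)^2 = 4.7144e-04 m^2, so v = Q/A = 0.069716 m/s
hf = 0.3562*0.02*(167/0.0245)*(0.069716^2/(2*9.81)) = 0.0120 m
Therefore the lateral friction head loss = 0.0120 m.


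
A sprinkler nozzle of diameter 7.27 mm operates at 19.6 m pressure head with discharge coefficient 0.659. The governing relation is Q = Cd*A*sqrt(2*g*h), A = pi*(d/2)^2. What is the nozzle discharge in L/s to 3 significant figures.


A = pi*(7.27e-3/2)^2 = 4.1511e-05 m^2
Q = 0.659 * 4.1511e-05 * sqrt(2*9.81*19.6) * 1000 = 0.536 L/s
Therefore the nozzle discharge = 0.536 L/s.


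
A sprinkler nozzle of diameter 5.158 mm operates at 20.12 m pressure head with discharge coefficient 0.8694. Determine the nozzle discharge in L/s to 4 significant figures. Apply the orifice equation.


Approach: apply the orifice equation, Q = Cd*A*sqrt(2*g*h), A = pi*(d/2)^2.
A = pi*(5.158e-3/2)^2 = 2.08955e-05 m^2
Q = 0.8694 * 2.08955e-05 * sqrt(2*9.81*20.12) * 1000 = 0.3609 L/s
Therefore the nozzle discharge = 0.3609 L/s.


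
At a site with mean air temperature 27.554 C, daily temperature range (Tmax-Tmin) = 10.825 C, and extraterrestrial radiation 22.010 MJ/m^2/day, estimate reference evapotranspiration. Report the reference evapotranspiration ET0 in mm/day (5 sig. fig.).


Approach: apply the Hargreaves-Samani method, ET0 = 0.0023*(Tmean+17.8)*sqrt(Tmax-Tmin)*0.408*Ra.
ET0 = 0.0023*(27.554+17.8)*sqrt(10.825)*0.408*22.010 = 3.0820 mm/day
Therefore the reference evapotranspiration ET0 = 3.0820 mm/day.


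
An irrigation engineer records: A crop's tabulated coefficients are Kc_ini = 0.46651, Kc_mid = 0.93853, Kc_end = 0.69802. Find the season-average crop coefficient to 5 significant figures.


Approach: apply a simple seasonal average, Kc_avg = (Kc_ini + Kc_mid + Kc_end)/3.
Kc_avg = (0.46651 + 0.93853 + 0.69802)/3 = 0.70102
Therefore the season-average crop coefficient = 0.70102.


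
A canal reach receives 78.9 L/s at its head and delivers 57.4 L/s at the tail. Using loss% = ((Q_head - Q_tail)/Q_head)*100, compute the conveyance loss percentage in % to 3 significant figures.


loss = ((78.9 - 57.4)/78.9)*100 = 27.2 %
Therefore the conveyance loss percentage = 27.2 %.


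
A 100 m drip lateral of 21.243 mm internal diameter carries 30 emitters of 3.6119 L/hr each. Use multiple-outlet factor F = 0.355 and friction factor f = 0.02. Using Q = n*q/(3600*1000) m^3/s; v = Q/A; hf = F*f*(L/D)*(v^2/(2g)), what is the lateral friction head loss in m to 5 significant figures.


Q = 30*3.6119/(3600*1000) = 3.009917e-05 m^3/s
A = pi*(21.243e-3/2)^2 = 3.544227e-04 m^2, so v = Q/A = 0.08492448 m/s
hf = 0.355*0.02*(100/0.021243)*(0.08492448^2/(2*9.81)) = 0.012286 m
Therefore the lateral friction head loss = 0.012286 m.


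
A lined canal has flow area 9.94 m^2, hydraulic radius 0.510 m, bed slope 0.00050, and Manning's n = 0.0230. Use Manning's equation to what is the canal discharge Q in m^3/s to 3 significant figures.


Approach: apply Manning's equation, Q = (1/n)*A*R^(2/3)*S^(1/2).
Q = (1/0.0230) * 9.94 * 0.510^(2/3) * 0.00050^(1/2) = 6.17 m^3/s
Therefore the canal discharge Q = 6.17 m^3/s.


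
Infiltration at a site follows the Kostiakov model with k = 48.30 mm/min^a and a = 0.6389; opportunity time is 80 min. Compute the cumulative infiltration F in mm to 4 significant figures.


Approach: apply the Kostiakov infiltration equation, F = k*t^a.
F = 48.30 * 80^0.6389 = 794.0 mm
Therefore the cumulative infiltration F = 794.0 mm.


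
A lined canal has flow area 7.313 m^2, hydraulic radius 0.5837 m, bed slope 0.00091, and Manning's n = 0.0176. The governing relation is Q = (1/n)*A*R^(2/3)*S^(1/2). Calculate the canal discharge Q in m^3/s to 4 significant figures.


Q = (1/0.0176) * 7.313 * 0.5837^(2/3) * 0.00091^(1/2) = 8.754 m^3/s
Therefore the canal discharge Q = 8.754 m^3/s.


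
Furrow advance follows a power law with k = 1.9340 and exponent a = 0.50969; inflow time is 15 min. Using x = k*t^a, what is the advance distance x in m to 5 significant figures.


x = 1.9340 * 15^0.50969 = 7.6895 m
Therefore the advance distance x = 7.6895 m.


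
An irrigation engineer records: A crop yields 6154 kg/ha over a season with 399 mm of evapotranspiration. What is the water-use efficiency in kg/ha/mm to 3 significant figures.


Approach: apply the water-use efficiency ratio, WUE = yield/ET.
WUE = 6154 / 399 = 15.4 kg/ha/mm
Therefore the water-use efficiency = 15.4 kg/ha/mm.


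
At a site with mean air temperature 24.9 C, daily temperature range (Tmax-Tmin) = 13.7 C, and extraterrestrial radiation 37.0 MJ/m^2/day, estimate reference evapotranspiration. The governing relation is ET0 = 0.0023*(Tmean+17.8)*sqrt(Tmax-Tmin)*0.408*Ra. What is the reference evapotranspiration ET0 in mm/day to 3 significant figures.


ET0 = 0.0023*(24.9+17.8)*sqrt(13.7)*0.408*37.0 = 5.49 mm/day
Therefore the reference evapotranspiration ET0 = 5.49 mm/day.


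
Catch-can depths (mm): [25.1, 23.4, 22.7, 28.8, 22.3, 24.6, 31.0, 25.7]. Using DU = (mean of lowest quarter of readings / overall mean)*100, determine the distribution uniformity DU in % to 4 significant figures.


sorted lowest 2 of 8: [22.3, 22.7] -> mean = 22.5000 mm
overall mean = 25.4500 mm
DU = (22.5000/25.4500)*100 = 88.41 %
Therefore the distribution uniformity DU = 88.41 %.


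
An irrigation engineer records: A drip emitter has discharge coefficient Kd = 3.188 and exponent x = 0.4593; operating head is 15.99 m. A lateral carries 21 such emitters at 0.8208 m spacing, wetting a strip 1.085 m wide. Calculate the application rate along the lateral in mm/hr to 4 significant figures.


Approach: apply the emitter equation with a lateral mass balance, q = Kd*h^x; Q = n*q; rate = Q/(n*spacing*width).
Step 1 — single emitter flow (q = Kd*h^x):
  q = 3.188 * 15.99^0.4593 = 11.3880 L/hr
Step 2 — total lateral flow: Q = 21 * 11.3880 = 239.147 L/hr
Step 3 — wetted area: A = 21 * 0.8208 * 1.085 = 18.7019 m^2
Step 4 — application rate: Q/A = 239.147/18.7019 = 12.79 mm/hr
Therefore the application rate along the lateral = 12.79 mm/hr.


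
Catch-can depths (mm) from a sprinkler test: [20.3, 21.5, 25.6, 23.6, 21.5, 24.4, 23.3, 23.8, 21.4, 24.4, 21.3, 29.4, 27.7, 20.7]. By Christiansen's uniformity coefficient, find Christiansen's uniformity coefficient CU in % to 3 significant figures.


Approach: apply Christiansen's uniformity coefficient, CU = (1 - mean_abs_deviation/mean)*100.
mean = 23.493 mm
mean |d_i - mean| = 2.0643 mm
CU = (1 - 2.0643/23.493)*100 = 91.2 %
Therefore Christiansen's uniformity coefficient CU = 91.2 %.


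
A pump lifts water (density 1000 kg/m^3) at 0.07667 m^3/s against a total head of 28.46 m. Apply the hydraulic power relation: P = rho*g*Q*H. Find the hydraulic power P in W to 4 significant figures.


P = 1000 * 9.81 * 0.07667 * 28.46 = 21410 W
Therefore the hydraulic power P = 21410 W.


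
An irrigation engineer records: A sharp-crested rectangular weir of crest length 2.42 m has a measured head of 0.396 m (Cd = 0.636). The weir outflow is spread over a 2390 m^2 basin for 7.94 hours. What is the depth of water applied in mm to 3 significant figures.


Approach: apply the rectangular weir equation with a volume-to-depth conversion, Q = (2/3)*Cd*L*sqrt(2g)*H^1.5; d = Q*t/A * 1000.
Step 1 — weir discharge:
  Q = (2/3)*0.636*2.42*sqrt(2*9.81)*0.396^1.5 = 1.1326 m^3/s
Step 2 — volume: V = 1.1326 * 7.94*3600 = 32374 m^3
Step 3 — depth: d = V/A * 1000 = 32374/2390 * 1000 = 13500 mm
Therefore the depth of water applied = 13500 mm.
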